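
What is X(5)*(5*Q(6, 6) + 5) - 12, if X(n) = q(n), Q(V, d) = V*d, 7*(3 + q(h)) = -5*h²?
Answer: -27094/7 ≈ -3870.6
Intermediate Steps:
q(h) = -3 - 5*h²/7 (q(h) = -3 + (-5*h²)/7 = -3 - 5*h²/7)
X(n) = -3 - 5*n²/7
X(5)*(5*Q(6, 6) + 5) - 12 = (-3 - 5/7*5²)*(5*(6*6) + 5) - 12 = (-3 - 5/7*25)*(5*36 + 5) - 12 = (-3 - 125/7)*(180 + 5) - 12 = -146/7*185 - 12 = -27010/7 - 12 = -27094/7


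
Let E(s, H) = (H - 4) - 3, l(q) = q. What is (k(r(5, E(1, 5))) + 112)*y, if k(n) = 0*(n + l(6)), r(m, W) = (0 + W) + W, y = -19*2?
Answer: -4256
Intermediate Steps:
E(s, H) = -7 + H (E(s, H) = (-4 + H) - 3 = -7 + H)
y = -38
r(m, W) = 2*W (r(m, W) = W + W = 2*W)
k(n) = 0 (k(n) = 0*(n + 6) = 0*(6 + n) = 0)
(k(r(5, E(1, 5))) + 112)*y = (0 + 112)*(-38) = 112*(-38) = -4256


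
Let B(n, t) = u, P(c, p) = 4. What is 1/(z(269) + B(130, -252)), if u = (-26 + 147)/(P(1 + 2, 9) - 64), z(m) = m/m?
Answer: -60/61 ≈ -0.98361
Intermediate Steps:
z(m) = 1
u = -121/60 (u = (-26 + 147)/(4 - 64) = 121/(-60) = 121*(-1/60) = -121/60 ≈ -2.0167)
B(n, t) = -121/60
1/(z(269) + B(130, -252)) = 1/(1 - 121/60) = 1/(-61/60) = -60/61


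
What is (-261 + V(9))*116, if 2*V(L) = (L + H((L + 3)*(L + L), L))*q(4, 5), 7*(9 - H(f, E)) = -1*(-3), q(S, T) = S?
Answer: -183396/7 ≈ -26199.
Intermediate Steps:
H(f, E) = 60/7 (H(f, E) = 9 - (-1)*(-3)/7 = 9 - ⅐*3 = 9 - 3/7 = 60/7)
V(L) = 120/7 + 2*L (V(L) = ((L + 60/7)*4)/2 = ((60/7 + L)*4)/2 = (240/7 + 4*L)/2 = 120/7 + 2*L)
(-261 + V(9))*116 = (-261 + (120/7 + 2*9))*116 = (-261 + (120/7 + 18))*116 = (-261 + 246/7)*116 = -1581/7*116 = -183396/7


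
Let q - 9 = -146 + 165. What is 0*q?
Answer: 0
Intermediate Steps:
q = 28 (q = 9 + (-146 + 165) = 9 + 19 = 28)
0*q = 0*28 = 0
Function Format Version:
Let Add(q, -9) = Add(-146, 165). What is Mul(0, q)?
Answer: 0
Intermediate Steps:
q = 28 (q = Add(9, Add(-146, 165)) = Add(9, 19) = 28)
Mul(0, q) = Mul(0, 28) = 0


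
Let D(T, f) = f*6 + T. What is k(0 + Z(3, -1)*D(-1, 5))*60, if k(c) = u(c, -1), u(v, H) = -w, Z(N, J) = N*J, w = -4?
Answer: 240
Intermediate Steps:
D(T, f) = T + 6*f (D(T, f) = 6*f + T = T + 6*f)
Z(N, J) = J*N
u(v, H) = 4 (u(v, H) = -1*(-4) = 4)
k(c) = 4
k(0 + Z(3, -1)*D(-1, 5))*60 = 4*60 = 240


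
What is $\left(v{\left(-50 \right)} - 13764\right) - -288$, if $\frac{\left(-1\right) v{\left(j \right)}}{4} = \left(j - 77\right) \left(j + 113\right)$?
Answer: $18528$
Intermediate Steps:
$v{\left(j \right)} = - 4 \left(-77 + j\right) \left(113 + j\right)$ ($v{\left(j \right)} = - 4 \left(j - 77\right) \left(j + 113\right) = - 4 \left(-77 + j\right) \left(113 + j\right)$)
$\left(v{\left(-50 \right)} - 13764\right) - -288 = \left(\left(34804 - -7200 - 4 \left(-50\right)^{2}\right) - 13764\right) - -288 = \left(\left(34804 + 7200 - 10000\right) - 13764\right) + 288 = \left(32004 - 13764\right) + 288 = 18240 + 288 = 18528$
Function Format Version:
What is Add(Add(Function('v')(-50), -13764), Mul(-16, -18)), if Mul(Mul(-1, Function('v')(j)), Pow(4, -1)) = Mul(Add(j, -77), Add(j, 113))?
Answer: 18528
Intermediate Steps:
Function('v')(j) = Mul(-4, Add(-77, j), Add(113, j)) (Function('v')(j) = Mul(-4, Mul(Add(j, -77), Add(j, 113))) = Mul(-4, Mul(Add(-77, j), Add(113, j))) = Mul(-4, Add(-77, j), Add(113, j)))
Add(Add(Function('v')(-50), -13764), Mul(-16, -18)) = Add(Add(Add(34804, Mul(-144, -50), Mul(-4, Pow(-50, 2))), -13764), Mul(-16, -18)) = Add(Add(Add(34804, 7200, Mul(-4, 2500)), -13764), 288) = Add(Add(Add(34804, 7200, -10000), -13764), 288) = Add(Add(32004, -13764), 288) = Add(18240, 288) = 18528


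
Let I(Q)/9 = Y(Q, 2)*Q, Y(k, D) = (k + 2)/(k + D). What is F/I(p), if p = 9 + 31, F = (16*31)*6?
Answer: 124/15 ≈ 8.2667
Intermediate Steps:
F = 2976 (F = 496*6 = 2976)
Y(k, D) = (2 + k)/(D + k)
p = 40
I(Q) = 9*Q (I(Q) = 9*(((2 + Q)/(2 + Q))*Q) = 9*(1*Q) = 9*Q)
F/I(p) = 2976/((9*40)) = 2976/360 = 2976*(1/360) = 124/15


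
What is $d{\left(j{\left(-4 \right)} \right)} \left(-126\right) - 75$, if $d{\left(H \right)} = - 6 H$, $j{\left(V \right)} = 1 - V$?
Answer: $3705$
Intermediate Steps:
$d{\left(j{\left(-4 \right)} \right)} \left(-126\right) - 75 = - 6 \left(1 - -4\right) \left(-126\right) - 75 = - 6 \left(1 + 4\right) \left(-126\right) - 75 = \left(-6\right) 5 \left(-126\right) - 75 = \left(-30\right) \left(-126\right) - 75 = 3780 - 75 = 3705$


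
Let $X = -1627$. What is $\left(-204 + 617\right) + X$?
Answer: $-1214$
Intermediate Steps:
$\left(-204 + 617\right) + X = \left(-204 + 617\right) - 1627 = 413 - 1627 = -1214$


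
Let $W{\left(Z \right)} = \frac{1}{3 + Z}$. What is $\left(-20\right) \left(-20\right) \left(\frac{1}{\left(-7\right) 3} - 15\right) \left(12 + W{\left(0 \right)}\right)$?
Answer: $- \frac{4676800}{63} \approx -74235.0$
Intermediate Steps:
$\left(-20\right) \left(-20\right) \left(\frac{1}{\left(-7\right) 3} - 15\right) \left(12 + W{\left(0 \right)}\right) = \left(-20\right) \left(-20\right) \left(\frac{1}{\left(-7\right) 3} - 15\right) \left(12 + \frac{1}{3 + 0}\right) = 400 \left(\frac{1}{-21} - 15\right) \left(12 + \frac{1}{3}\right) = 400 \left(- \frac{1}{21} - 15\right) \left(12 + \frac{1}{3}\right) = 400 \left(\left(- \frac{316}{21}\right) \frac{37}{3}\right) = 400 \left(- \frac{11692}{63}\right) = - \frac{4676800}{63}$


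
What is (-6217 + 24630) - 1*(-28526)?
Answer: 46939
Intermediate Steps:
(-6217 + 24630) - 1*(-28526) = 18413 + 28526 = 46939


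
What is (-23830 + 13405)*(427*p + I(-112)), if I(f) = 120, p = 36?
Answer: -161504100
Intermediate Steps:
(-23830 + 13405)*(427*p + I(-112)) = (-23830 + 13405)*(427*36 + 120) = -10425*(15372 + 120) = -10425*15492 = -161504100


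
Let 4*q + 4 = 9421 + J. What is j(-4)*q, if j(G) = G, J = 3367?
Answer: -12784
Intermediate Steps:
q = 3196 (q = -1 + (9421 + 3367)/4 = -1 + (1/4)*12788 = -1 + 3197 = 3196)
j(-4)*q = -4*3196 = -12784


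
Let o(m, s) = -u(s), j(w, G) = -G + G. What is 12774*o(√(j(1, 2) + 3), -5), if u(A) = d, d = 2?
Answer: -25548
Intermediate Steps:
j(w, G) = 0
u(A) = 2
o(m, s) = -2 (o(m, s) = -1*2 = -2)
12774*o(√(j(1, 2) + 3), -5) = 12774*(-2) = -25548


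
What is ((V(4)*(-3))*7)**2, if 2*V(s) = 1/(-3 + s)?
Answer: 441/4 ≈ 110.25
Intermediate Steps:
V(s) = 1/(2*(-3 + s))
((V(4)*(-3))*7)**2 = (((1/(2*(-3 + 4)))*(-3))*7)**2 = ((((1/2)/1)*(-3))*7)**2 = ((((1/2)*1)*(-3))*7)**2 = (((1/2)*(-3))*7)**2 = (-3/2*7)**2 = (-21/2)**2 = 441/4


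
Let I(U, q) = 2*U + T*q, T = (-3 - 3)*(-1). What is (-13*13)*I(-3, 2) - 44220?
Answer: -45234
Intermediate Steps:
T = 6 (T = -6*(-1) = 6)
I(U, q) = 2*U + 6*q
(-13*13)*I(-3, 2) - 44220 = (-13*13)*(2*(-3) + 6*2) - 44220 = -169*(-6 + 12) - 44220 = -169*6 - 44220 = -1014 - 44220 = -45234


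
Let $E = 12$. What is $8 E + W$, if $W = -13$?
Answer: $83$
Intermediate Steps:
$8 E + W = 8 \cdot 12 - 13 = 96 - 13 = 83$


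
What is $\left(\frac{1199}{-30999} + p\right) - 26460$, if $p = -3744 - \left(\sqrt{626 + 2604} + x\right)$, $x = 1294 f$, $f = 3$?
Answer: $- \frac{1056633113}{30999} - \sqrt{3230} \approx -34143.0$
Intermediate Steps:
$x = 3882$ ($x = 1294 \cdot 3 = 3882$)
$p = -7626 - \sqrt{3230}$ ($p = -3744 - \left(\sqrt{626 + 2604} + 3882\right) = -3744 - \left(\sqrt{3230} + 3882\right) = -3744 - \left(3882 + \sqrt{3230}\right) = -7626 - \sqrt{3230} \approx -7682.8$)
$\left(\frac{1199}{-30999} + p\right) - 26460 = \left(\frac{1199}{-30999} - \left(7626 + \sqrt{3230}\right)\right) - 26460 = \left(1199 \left(- \frac{1}{30999}\right) - \left(7626 + \sqrt{3230}\right)\right) - 26460 = \left(- \frac{1199}{30999} - \left(7626 + \sqrt{3230}\right)\right) - 26460 = \left(- \frac{236399573}{30999} - \sqrt{3230}\right) - 26460 = - \frac{1056633113}{30999} - \sqrt{3230}$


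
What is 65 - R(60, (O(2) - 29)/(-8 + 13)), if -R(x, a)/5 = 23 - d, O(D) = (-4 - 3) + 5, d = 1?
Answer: 175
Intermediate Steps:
O(D) = -2 (O(D) = -7 + 5 = -2)
R(x, a) = -110 (R(x, a) = -5*(23 - 1*1) = -5*(23 - 1) = -5*22 = -110)
65 - R(60, (O(2) - 29)/(-8 + 13)) = 65 - 1*(-110) = 65 + 110 = 175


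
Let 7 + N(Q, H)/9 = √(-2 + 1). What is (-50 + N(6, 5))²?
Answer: 12688 - 2034*I ≈ 12688.0 - 2034.0*I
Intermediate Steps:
N(Q, H) = -63 + 9*I (N(Q, H) = -63 + 9*√(-2 + 1) = -63 + 9*√(-1) = -63 + 9*I)
(-50 + N(6, 5))² = (-50 + (-63 + 9*I))² = (-113 + 9*I)²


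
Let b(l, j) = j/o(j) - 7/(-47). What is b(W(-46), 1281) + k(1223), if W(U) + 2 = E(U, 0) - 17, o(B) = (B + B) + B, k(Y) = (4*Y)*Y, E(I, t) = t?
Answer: 843591224/141 ≈ 5.9829e+6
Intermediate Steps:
k(Y) = 4*Y²
o(B) = 3*B (o(B) = 2*B + B = 3*B)
W(U) = -19 (W(U) = -2 + (0 - 17) = -2 - 17 = -19)
b(l, j) = 68/141 (b(l, j) = j/((3*j)) - 7/(-47) = j*(1/(3*j)) - 7*(-1/47) = ⅓ + 7/47 = 68/141)
b(W(-46), 1281) + k(1223) = 68/141 + 4*1223² = 68/141 + 4*1495729 = 68/141 + 5982916 = 843591224/141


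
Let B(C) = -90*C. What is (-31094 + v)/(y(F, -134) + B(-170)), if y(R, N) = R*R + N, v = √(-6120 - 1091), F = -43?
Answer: -31094/17015 + I*√7211/17015 ≈ -1.8274 + 0.0049907*I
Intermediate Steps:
v = I*√7211 (v = √(-7211) = I*√7211 ≈ 84.918*I)
y(R, N) = N + R² (y(R, N) = R² + N = N + R²)
(-31094 + v)/(y(F, -134) + B(-170)) = (-31094 + I*√7211)/((-134 + (-43)²) - 90*(-170)) = (-31094 + I*√7211)/((-134 + 1849) + 15300) = (-31094 + I*√7211)/(1715 + 15300) = (-31094 + I*√7211)/17015 = (-31094 + I*√7211)*(1/17015) = -31094/17015 + I*√7211/17015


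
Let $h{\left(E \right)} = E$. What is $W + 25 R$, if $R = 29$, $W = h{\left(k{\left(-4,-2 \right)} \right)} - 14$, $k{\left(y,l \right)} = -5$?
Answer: $706$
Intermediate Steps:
$W = -19$ ($W = -5 - 14 = -19$)
$W + 25 R = -19 + 25 \cdot 29 = -19 + 725 = 706$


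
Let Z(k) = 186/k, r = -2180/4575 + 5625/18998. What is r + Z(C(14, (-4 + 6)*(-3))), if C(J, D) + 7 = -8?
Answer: -218687561/17383170 ≈ -12.580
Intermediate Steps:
C(J, D) = -15 (C(J, D) = -7 - 8 = -15)
r = -3136253/17383170 (r = -2180*1/4575 + 5625*(1/18998) = -436/915 + 5625/18998 = -3136253/17383170 ≈ -0.18042)
r + Z(C(14, (-4 + 6)*(-3))) = -3136253/17383170 + 186/(-15) = -3136253/17383170 + 186*(-1/15) = -3136253/17383170 - 62/5 = -218687561/17383170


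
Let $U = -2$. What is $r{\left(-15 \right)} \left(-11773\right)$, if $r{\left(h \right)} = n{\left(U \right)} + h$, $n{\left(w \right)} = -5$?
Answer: $235460$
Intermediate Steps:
$r{\left(h \right)} = -5 + h$
$r{\left(-15 \right)} \left(-11773\right) = \left(-5 - 15\right) \left(-11773\right) = \left(-20\right) \left(-11773\right) = 235460$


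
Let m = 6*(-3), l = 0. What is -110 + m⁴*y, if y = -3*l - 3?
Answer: -315038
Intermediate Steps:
m = -18
y = -3 (y = -3*0 - 3 = 0 - 3 = -3)
-110 + m⁴*y = -110 + (-18)⁴*(-3) = -110 + 104976*(-3) = -110 - 314928 = -315038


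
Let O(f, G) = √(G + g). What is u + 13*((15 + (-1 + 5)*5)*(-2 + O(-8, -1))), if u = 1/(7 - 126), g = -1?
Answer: -108291/119 + 455*I*√2 ≈ -910.01 + 643.47*I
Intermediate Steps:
O(f, G) = √(-1 + G) (O(f, G) = √(G - 1) = √(-1 + G))
u = -1/119 (u = 1/(-119) = -1/119 ≈ -0.0084034)
u + 13*((15 + (-1 + 5)*5)*(-2 + O(-8, -1))) = -1/119 + 13*((15 + (-1 + 5)*5)*(-2 + √(-1 - 1))) = -1/119 + 13*((15 + 4*5)*(-2 + √(-2))) = -1/119 + 13*((15 + 20)*(-2 + I*√2)) = -1/119 + 13*(35*(-2 + I*√2)) = -1/119 + 13*(-70 + 35*I*√2) = -1/119 + (-910 + 455*I*√2) = -108291/119 + 455*I*√2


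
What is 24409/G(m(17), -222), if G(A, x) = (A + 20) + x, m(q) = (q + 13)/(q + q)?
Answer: -414953/3419 ≈ -121.37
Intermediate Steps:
m(q) = (13 + q)/(2*q) (m(q) = (13 + q)/((2*q)) = (13 + q)*(1/(2*q)) = (13 + q)/(2*q))
G(A, x) = 20 + A + x (G(A, x) = (20 + A) + x = 20 + A + x)
24409/G(m(17), -222) = 24409/(20 + (1/2)*(13 + 17)/17 - 222) = 24409/(20 + (1/2)*(1/17)*30 - 222) = 24409/(20 + 15/17 - 222) = 24409/(-3419/17) = 24409*(-17/3419) = -414953/3419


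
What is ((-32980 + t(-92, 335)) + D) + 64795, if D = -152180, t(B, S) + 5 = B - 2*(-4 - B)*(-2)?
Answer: -120110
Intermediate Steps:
t(B, S) = -21 - 3*B (t(B, S) = -5 + (B - 2*(-4 - B)*(-2)) = -5 + (B + (8 + 2*B)*(-2)) = -5 + (B + (-16 - 4*B)) = -5 + (-16 - 3*B) = -21 - 3*B)
((-32980 + t(-92, 335)) + D) + 64795 = ((-32980 + (-21 - 3*(-92))) - 152180) + 64795 = ((-32980 + (-21 + 276)) - 152180) + 64795 = ((-32980 + 255) - 152180) + 64795 = (-32725 - 152180) + 64795 = -184905 + 64795 = -120110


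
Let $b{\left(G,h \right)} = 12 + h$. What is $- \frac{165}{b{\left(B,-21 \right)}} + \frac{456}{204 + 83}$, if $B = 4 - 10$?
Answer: $\frac{17153}{861} \approx 19.922$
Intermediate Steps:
$B = -6$ ($B = 4 - 10 = -6$)
$- \frac{165}{b{\left(B,-21 \right)}} + \frac{456}{204 + 83} = - \frac{165}{12 - 21} + \frac{456}{204 + 83} = - \frac{165}{-9} + \frac{456}{287} = \left(-165\right) \left(- \frac{1}{9}\right) + 456 \cdot \frac{1}{287} = \frac{55}{3} + \frac{456}{287} = \frac{17153}{861}$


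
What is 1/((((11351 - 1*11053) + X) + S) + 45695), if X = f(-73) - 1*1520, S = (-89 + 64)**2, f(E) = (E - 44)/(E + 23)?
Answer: 50/2255017 ≈ 2.2173e-5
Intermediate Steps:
f(E) = (-44 + E)/(23 + E)
S = 625 (S = (-25)**2 = 625)
X = -75883/50 (X = (-44 - 73)/(23 - 73) - 1*1520 = -117/(-50) - 1520 = -1/50*(-117) - 1520 = 117/50 - 1520 = -75883/50 ≈ -1517.7)
1/((((11351 - 1*11053) + X) + S) + 45695) = 1/((((11351 - 1*11053) - 75883/50) + 625) + 45695) = 1/((((11351 - 11053) - 75883/50) + 625) + 45695) = 1/(((298 - 75883/50) + 625) + 45695) = 1/((-60983/50 + 625) + 45695) = 1/(-29733/50 + 45695) = 1/(2255017/50) = 50/2255017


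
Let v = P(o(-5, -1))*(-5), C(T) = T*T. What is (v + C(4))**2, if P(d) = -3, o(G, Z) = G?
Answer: 961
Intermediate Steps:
C(T) = T**2
v = 15 (v = -3*(-5) = 15)
(v + C(4))**2 = (15 + 4**2)**2 = (15 + 16)**2 = 31**2 = 961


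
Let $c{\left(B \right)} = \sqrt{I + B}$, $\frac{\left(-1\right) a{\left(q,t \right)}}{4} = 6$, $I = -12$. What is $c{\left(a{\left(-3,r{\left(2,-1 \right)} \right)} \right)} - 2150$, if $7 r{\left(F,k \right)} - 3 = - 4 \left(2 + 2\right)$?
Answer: $-2150 + 6 i \approx -2150.0 + 6.0 i$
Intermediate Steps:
$r{\left(F,k \right)} = - \frac{13}{7}$ ($r{\left(F,k \right)} = \frac{3}{7} + \frac{\left(-4\right) \left(2 + 2\right)}{7} = \frac{3}{7} + \frac{\left(-4\right) 4}{7} = \frac{3}{7} + \frac{1}{7} \left(-16\right) = \frac{3}{7} - \frac{16}{7} = - \frac{13}{7}$)
$a{\left(q,t \right)} = -24$ ($a{\left(q,t \right)} = \left(-4\right) 6 = -24$)
$c{\left(B \right)} = \sqrt{-12 + B}$
$c{\left(a{\left(-3,r{\left(2,-1 \right)} \right)} \right)} - 2150 = \sqrt{-12 - 24} - 2150 = \sqrt{-36} - 2150 = 6 i - 2150 = -2150 + 6 i$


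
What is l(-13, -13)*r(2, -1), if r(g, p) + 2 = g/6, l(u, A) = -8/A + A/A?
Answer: -35/13 ≈ -2.6923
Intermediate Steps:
l(u, A) = 1 - 8/A (l(u, A) = -8/A + 1 = 1 - 8/A)
r(g, p) = -2 + g/6
l(-13, -13)*r(2, -1) = ((-8 - 13)/(-13))*(-2 + (⅙)*2) = (-1/13*(-21))*(-2 + ⅓) = (21/13)*(-5/3) = -35/13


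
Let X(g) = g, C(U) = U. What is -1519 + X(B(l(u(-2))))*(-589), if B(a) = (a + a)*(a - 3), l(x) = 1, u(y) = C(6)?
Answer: 837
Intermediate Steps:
u(y) = 6
B(a) = 2*a*(-3 + a) (B(a) = (2*a)*(-3 + a) = 2*a*(-3 + a))
-1519 + X(B(l(u(-2))))*(-589) = -1519 + (2*1*(-3 + 1))*(-589) = -1519 + (2*1*(-2))*(-589) = -1519 - 4*(-589) = -1519 + 2356 = 837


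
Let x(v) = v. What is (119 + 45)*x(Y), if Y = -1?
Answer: -164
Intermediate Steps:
(119 + 45)*x(Y) = (119 + 45)*(-1) = 164*(-1) = -164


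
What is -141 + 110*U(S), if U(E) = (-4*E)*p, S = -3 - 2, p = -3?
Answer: -6741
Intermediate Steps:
S = -5
U(E) = 12*E (U(E) = -4*E*(-3) = 12*E)
-141 + 110*U(S) = -141 + 110*(12*(-5)) = -141 + 110*(-60) = -141 - 6600 = -6741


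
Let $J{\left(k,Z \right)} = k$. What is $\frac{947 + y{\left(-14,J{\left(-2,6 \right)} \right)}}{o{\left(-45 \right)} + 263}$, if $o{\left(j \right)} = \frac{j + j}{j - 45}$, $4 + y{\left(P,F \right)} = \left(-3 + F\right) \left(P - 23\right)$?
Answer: $\frac{47}{11} \approx 4.2727$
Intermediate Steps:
$y{\left(P,F \right)} = -4 + \left(-23 + P\right) \left(-3 + F\right)$ ($y{\left(P,F \right)} = -4 + \left(-3 + F\right) \left(P - 23\right) = -4 + \left(-3 + F\right) \left(-23 + P\right) = -4 + \left(-23 + P\right) \left(-3 + F\right)$)
$o{\left(j \right)} = \frac{2 j}{-45 + j}$
$\frac{947 + y{\left(-14,J{\left(-2,6 \right)} \right)}}{o{\left(-45 \right)} + 263} = \frac{947 - -181}{2 \left(-45\right) \frac{1}{-45 - 45} + 263} = \frac{947 + \left(65 + 46 + 42 + 28\right)}{2 \left(-45\right) \frac{1}{-90} + 263} = \frac{947 + 181}{2 \left(-45\right) \left(- \frac{1}{90}\right) + 263} = \frac{1128}{1 + 263} = \frac{1128}{264} = 1128 \cdot \frac{1}{264} = \frac{47}{11}$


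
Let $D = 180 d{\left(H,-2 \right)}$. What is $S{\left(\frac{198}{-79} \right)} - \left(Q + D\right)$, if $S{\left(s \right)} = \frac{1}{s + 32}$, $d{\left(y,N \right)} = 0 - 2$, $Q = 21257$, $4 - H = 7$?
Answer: $- \frac{48689931}{2330} \approx -20897.0$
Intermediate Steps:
$H = -3$ ($H = 4 - 7 = -3$)
$d{\left(y,N \right)} = -2$
$S{\left(s \right)} = \frac{1}{32 + s}$
$D = -360$ ($D = 180 \left(-2\right) = -360$)
$S{\left(\frac{198}{-79} \right)} - \left(Q + D\right) = \frac{1}{32 + \frac{198}{-79}} - \left(21257 - 360\right) = \frac{1}{32 + 198 \left(- \frac{1}{79}\right)} - 20897 = \frac{1}{32 - \frac{198}{79}} - 20897 = \frac{1}{\frac{2330}{79}} - 20897 = \frac{79}{2330} - 20897 = - \frac{48689931}{2330}$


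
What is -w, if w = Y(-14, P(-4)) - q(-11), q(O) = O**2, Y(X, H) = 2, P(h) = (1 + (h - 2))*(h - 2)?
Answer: 119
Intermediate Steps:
P(h) = (-1 + h)*(-2 + h) (P(h) = (1 + (-2 + h))*(-2 + h) = (-1 + h)*(-2 + h))
w = -119 (w = 2 - 1*(-11)**2 = 2 - 1*121 = 2 - 121 = -119)
-w = -1*(-119) = 119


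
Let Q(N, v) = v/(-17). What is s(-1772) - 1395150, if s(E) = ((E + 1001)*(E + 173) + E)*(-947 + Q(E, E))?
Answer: -17661071189/17 ≈ -1.0389e+9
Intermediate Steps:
Q(N, v) = -v/17 (Q(N, v) = v*(-1/17) = -v/17)
s(E) = (-947 - E/17)*(E + (173 + E)*(1001 + E)) (s(E) = ((E + 1001)*(E + 173) + E)*(-947 - E/17) = ((1001 + E)*(173 + E) + E)*(-947 - E/17) = ((173 + E)*(1001 + E) + E)*(-947 - E/17) = (E + (173 + E)*(1001 + E))*(-947 - E/17) = (-947 - E/17)*(E + (173 + E)*(1001 + E)))
s(-1772) - 1395150 = (-163994831 - 19089498/17*(-1772) - 17274/17*(-1772)² - 1/17*(-1772)³) - 1395150 = (-163994831 + 33826590456/17 - 17274/17*3139984 - 1/17*(-5564051648)) - 1395150 = (-163994831 + 33826590456/17 - 54240083616/17 + 5564051648/17) - 1395150 = -17637353639/17 - 1395150 = -17661071189/17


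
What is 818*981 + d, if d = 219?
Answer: 802677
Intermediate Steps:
818*981 + d = 818*981 + 219 = 802458 + 219 = 802677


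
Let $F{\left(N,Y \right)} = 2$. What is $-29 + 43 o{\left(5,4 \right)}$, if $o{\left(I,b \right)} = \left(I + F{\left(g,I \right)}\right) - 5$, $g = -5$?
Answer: $57$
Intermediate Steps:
$o{\left(I,b \right)} = -3 + I$ ($o{\left(I,b \right)} = \left(I + 2\right) - 5 = \left(2 + I\right) - 5 = -3 + I$)
$-29 + 43 o{\left(5,4 \right)} = -29 + 43 \left(-3 + 5\right) = -29 + 43 \cdot 2 = -29 + 86 = 57$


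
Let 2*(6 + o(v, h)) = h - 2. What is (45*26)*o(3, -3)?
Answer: -9945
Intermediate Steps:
o(v, h) = -7 + h/2 (o(v, h) = -6 + (h - 2)/2 = -6 + (-2 + h)/2 = -6 + (-1 + h/2) = -7 + h/2)
(45*26)*o(3, -3) = (45*26)*(-7 + (1/2)*(-3)) = 1170*(-7 - 3/2) = 1170*(-17/2) = -9945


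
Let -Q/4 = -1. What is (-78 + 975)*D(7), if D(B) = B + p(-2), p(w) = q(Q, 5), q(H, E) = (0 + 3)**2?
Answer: 14352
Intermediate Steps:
Q = 4 (Q = -4*(-1) = 4)
q(H, E) = 9 (q(H, E) = 3**2 = 9)
p(w) = 9
D(B) = 9 + B (D(B) = B + 9 = 9 + B)
(-78 + 975)*D(7) = (-78 + 975)*(9 + 7) = 897*16 = 14352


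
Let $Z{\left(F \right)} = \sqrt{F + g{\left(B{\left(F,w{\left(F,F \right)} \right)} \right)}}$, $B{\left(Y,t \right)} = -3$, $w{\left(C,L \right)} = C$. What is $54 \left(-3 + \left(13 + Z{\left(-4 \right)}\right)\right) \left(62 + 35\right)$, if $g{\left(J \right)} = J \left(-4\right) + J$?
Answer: $52380 + 5238 \sqrt{5} \approx 64093.0$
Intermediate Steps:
$g{\left(J \right)} = - 3 J$ ($g{\left(J \right)} = - 4 J + J = - 3 J$)
$Z{\left(F \right)} = \sqrt{9 + F}$ ($Z{\left(F \right)} = \sqrt{F - -9} = \sqrt{F + 9} = \sqrt{9 + F}$)
$54 \left(-3 + \left(13 + Z{\left(-4 \right)}\right)\right) \left(62 + 35\right) = 54 \left(-3 + \left(13 + \sqrt{9 - 4}\right)\right) \left(62 + 35\right) = 54 \left(-3 + \left(13 + \sqrt{5}\right)\right) 97 = 54 \left(10 + \sqrt{5}\right) 97 = 54 \left(970 + 97 \sqrt{5}\right) = 52380 + 5238 \sqrt{5}$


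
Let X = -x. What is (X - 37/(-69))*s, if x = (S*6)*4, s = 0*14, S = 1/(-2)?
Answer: 0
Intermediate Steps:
S = -½ ≈ -0.50000
s = 0
x = -12 (x = -½*6*4 = -3*4 = -12)
X = 12 (X = -1*(-12) = 12)
(X - 37/(-69))*s = (12 - 37/(-69))*0 = (12 - 37*(-1/69))*0 = (12 + 37/69)*0 = (865/69)*0 = 0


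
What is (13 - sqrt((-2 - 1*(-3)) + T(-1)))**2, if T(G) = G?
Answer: 169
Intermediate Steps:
(13 - sqrt((-2 - 1*(-3)) + T(-1)))**2 = (13 - sqrt((-2 - 1*(-3)) - 1))**2 = (13 - sqrt((-2 + 3) - 1))**2 = (13 - sqrt(1 - 1))**2 = (13 - sqrt(0))**2 = (13 - 1*0)**2 = (13 + 0)**2 = 13**2 = 169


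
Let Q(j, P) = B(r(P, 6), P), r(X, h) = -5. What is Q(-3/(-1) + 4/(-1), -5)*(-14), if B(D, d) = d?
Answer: 70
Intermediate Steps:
Q(j, P) = P
Q(-3/(-1) + 4/(-1), -5)*(-14) = -5*(-14) = 70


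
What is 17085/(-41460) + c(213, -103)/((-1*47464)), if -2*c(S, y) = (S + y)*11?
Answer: -13097319/32797624 ≈ -0.39934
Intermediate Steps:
c(S, y) = -11*S/2 - 11*y/2 (c(S, y) = -(S + y)*11/2 = -(11*S + 11*y)/2 = -11*S/2 - 11*y/2)
17085/(-41460) + c(213, -103)/((-1*47464)) = 17085/(-41460) + (-11/2*213 - 11/2*(-103))/((-1*47464)) = 17085*(-1/41460) + (-2343/2 + 1133/2)/(-47464) = -1139/2764 - 605*(-1/47464) = -1139/2764 + 605/47464 = -13097319/32797624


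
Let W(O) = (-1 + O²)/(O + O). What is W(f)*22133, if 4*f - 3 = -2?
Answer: -331995/8 ≈ -41499.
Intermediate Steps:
f = ¼ (f = ¾ + (¼)*(-2) = ¾ - ½ = ¼ ≈ 0.25000)
W(O) = (-1 + O²)/(2*O) (W(O) = (-1 + O²)/((2*O)) = (-1 + O²)*(1/(2*O)) = (-1 + O²)/(2*O))
W(f)*22133 = ((-1 + (¼)²)/(2*(¼)))*22133 = ((½)*4*(-1 + 1/16))*22133 = ((½)*4*(-15/16))*22133 = -15/8*22133 = -331995/8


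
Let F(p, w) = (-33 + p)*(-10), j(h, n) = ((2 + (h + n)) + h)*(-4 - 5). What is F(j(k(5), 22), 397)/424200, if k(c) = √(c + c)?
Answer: 83/14140 + 3*√10/7070 ≈ 0.0072117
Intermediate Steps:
k(c) = √2*√c (k(c) = √(2*c) = √2*√c)
j(h, n) = -18 - 18*h - 9*n (j(h, n) = ((2 + h + n) + h)*(-9) = (2 + n + 2*h)*(-9) = -18 - 18*h - 9*n)
F(p, w) = 330 - 10*p
F(j(k(5), 22), 397)/424200 = (330 - 10*(-18 - 18*√2*√5 - 9*22))/424200 = (330 - 10*(-18 - 18*√10 - 198))*(1/424200) = (330 - 10*(-216 - 18*√10))*(1/424200) = (330 + (2160 + 180*√10))*(1/424200) = (2490 + 180*√10)*(1/424200) = 83/14140 + 3*√10/7070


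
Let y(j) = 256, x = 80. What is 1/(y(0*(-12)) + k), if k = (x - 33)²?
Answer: 1/2465 ≈ 0.00040568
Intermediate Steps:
k = 2209 (k = (80 - 33)² = 47² = 2209)
1/(y(0*(-12)) + k) = 1/(256 + 2209) = 1/2465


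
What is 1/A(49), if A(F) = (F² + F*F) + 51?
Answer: 1/4853 ≈ 0.00020606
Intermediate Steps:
A(F) = 51 + 2*F² (A(F) = (F² + F²) + 51 = 2*F² + 51 = 51 + 2*F²)
1/A(49) = 1/(51 + 2*49²) = 1/(51 + 2*2401) = 1/(51 + 4802) = 1/4853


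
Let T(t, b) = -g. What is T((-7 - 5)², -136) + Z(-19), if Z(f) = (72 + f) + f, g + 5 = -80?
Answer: 119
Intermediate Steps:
g = -85 (g = -5 - 80 = -85)
T(t, b) = 85 (T(t, b) = -1*(-85) = 85)
Z(f) = 72 + 2*f
T((-7 - 5)², -136) + Z(-19) = 85 + (72 + 2*(-19)) = 85 + (72 - 38) = 85 + 34 = 119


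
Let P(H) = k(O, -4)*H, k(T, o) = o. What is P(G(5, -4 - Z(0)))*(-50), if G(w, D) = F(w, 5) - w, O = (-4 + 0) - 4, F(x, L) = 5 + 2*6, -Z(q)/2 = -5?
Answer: 2400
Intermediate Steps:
Z(q) = 10 (Z(q) = -2*(-5) = 10)
F(x, L) = 17 (F(x, L) = 5 + 12 = 17)
O = -8 (O = -4 - 4 = -8)
G(w, D) = 17 - w
P(H) = -4*H
P(G(5, -4 - Z(0)))*(-50) = -4*(17 - 1*5)*(-50) = -4*(17 - 5)*(-50) = -4*12*(-50) = -48*(-50) = 2400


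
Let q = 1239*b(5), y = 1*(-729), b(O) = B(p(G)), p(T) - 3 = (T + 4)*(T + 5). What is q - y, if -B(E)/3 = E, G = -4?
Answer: -10422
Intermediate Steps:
p(T) = 3 + (4 + T)*(5 + T) (p(T) = 3 + (T + 4)*(T + 5) = 3 + (4 + T)*(5 + T))
B(E) = -3*E
b(O) = -9 (b(O) = -3*(23 + (-4)**2 + 9*(-4)) = -3*(23 + 16 - 36) = -3*3 = -9)
y = -729
q = -11151 (q = 1239*(-9) = -11151)
q - y = -11151 - 1*(-729) = -11151 + 729 = -10422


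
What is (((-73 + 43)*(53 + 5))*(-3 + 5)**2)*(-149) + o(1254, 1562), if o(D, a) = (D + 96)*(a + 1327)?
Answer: 4937190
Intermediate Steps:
o(D, a) = (96 + D)*(1327 + a)
(((-73 + 43)*(53 + 5))*(-3 + 5)**2)*(-149) + o(1254, 1562) = (((-73 + 43)*(53 + 5))*(-3 + 5)**2)*(-149) + (127392 + 96*1562 + 1327*1254 + 1254*1562) = (-30*58*2**2)*(-149) + (127392 + 149952 + 1664058 + 1958748) = -1740*4*(-149) + 3900150 = -6960*(-149) + 3900150 = 1037040 + 3900150 = 4937190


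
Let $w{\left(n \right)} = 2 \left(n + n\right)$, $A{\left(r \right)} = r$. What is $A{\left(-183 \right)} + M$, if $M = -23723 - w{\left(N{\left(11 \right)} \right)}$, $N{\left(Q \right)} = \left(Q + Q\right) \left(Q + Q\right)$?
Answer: $-25842$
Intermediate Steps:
$N{\left(Q \right)} = 4 Q^{2}$ ($N{\left(Q \right)} = 2 Q 2 Q = 4 Q^{2}$)
$w{\left(n \right)} = 4 n$ ($w{\left(n \right)} = 2 \cdot 2 n = 4 n$)
$M = -25659$ ($M = -23723 - 4 \cdot 4 \cdot 11^{2} = -23723 - 4 \cdot 4 \cdot 121 = -23723 - 4 \cdot 484 = -23723 - 1936 = -25659$)
$A{\left(-183 \right)} + M = -183 - 25659 = -25842$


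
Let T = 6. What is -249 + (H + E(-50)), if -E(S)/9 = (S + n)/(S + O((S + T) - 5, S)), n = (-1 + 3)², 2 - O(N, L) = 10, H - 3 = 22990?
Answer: 659369/29 ≈ 22737.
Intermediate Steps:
H = 22993 (H = 3 + 22990 = 22993)
O(N, L) = -8 (O(N, L) = 2 - 1*10 = 2 - 10 = -8)
n = 4 (n = 2² = 4)
E(S) = -9*(4 + S)/(-8 + S) (E(S) = -9*(S + 4)/(S - 8) = -9*(4 + S)/(-8 + S))
-249 + (H + E(-50)) = -249 + (22993 + 9*(-4 - 1*(-50))/(-8 - 50)) = -249 + (22993 + 9*(-4 + 50)/(-58)) = -249 + (22993 + 9*(-1/58)*46) = -249 + (22993 - 207/29) = -249 + 666590/29 = 659369/29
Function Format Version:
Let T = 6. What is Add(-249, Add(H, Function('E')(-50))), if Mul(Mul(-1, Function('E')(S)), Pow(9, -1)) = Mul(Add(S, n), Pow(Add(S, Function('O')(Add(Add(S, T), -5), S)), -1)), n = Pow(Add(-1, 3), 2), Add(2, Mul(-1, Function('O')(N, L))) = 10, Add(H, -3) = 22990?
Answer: Rational(659369, 29) ≈ 22737.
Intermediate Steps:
H = 22993 (H = Add(3, 22990) = 22993)
Function('O')(N, L) = -8 (Function('O')(N, L) = Add(2, Mul(-1, 10)) = Add(2, -10) = -8)
n = 4 (n = Pow(2, 2) = 4)
Function('E')(S) = Mul(-9, Pow(Add(-8, S), -1), Add(4, S)) (Function('E')(S) = Mul(-9, Mul(Add(S, 4), Pow(Add(S, -8), -1))) = Mul(-9, Mul(Add(4, S), Pow(Add(-8, S), -1))) = Mul(-9, Mul(Pow(Add(-8, S), -1), Add(4, S))) = Mul(-9, Pow(Add(-8, S), -1), Add(4, S)))
Add(-249, Add(H, Function('E')(-50))) = Add(-249, Add(22993, Mul(9, Pow(Add(-8, -50), -1), Add(-4, Mul(-1, -50))))) = Add(-249, Add(22993, Mul(9, Pow(-58, -1), Add(-4, 50)))) = Add(-249, Add(22993, Mul(9, Rational(-1, 58), 46))) = Add(-249, Add(22993, Rational(-207, 29))) = Add(-249, Rational(666590, 29)) = Rational(659369, 29)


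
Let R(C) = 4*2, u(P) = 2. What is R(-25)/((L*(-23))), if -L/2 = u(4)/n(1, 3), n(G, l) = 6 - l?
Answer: 6/23 ≈ 0.26087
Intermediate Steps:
L = -4/3 (L = -4/(6 - 1*3) = -4/(6 - 3) = -4/3 ≈ -1.3333)
R(C) = 8
R(-25)/((L*(-23))) = 8/((-4/3*(-23))) = 8/(92/3) = 8*(3/92) = 6/23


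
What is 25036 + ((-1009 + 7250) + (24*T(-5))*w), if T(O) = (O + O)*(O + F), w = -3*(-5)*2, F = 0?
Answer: 67277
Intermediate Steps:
w = 30 (w = 15*2 = 30)
T(O) = 2*O**2 (T(O) = (O + O)*(O + 0) = (2*O)*O = 2*O**2)
25036 + ((-1009 + 7250) + (24*T(-5))*w) = 25036 + ((-1009 + 7250) + (24*(2*(-5)**2))*30) = 25036 + (6241 + (24*(2*25))*30) = 25036 + (6241 + (24*50)*30) = 25036 + (6241 + 1200*30) = 25036 + (6241 + 36000) = 25036 + 42241 = 67277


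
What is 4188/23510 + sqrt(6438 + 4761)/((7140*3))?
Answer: 2094/11755 + sqrt(11199)/21420 ≈ 0.18308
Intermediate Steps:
4188/23510 + sqrt(6438 + 4761)/((7140*3)) = 4188*(1/23510) + sqrt(11199)/21420 = 2094/11755 + sqrt(11199)*(1/21420) = 2094/11755 + sqrt(11199)/21420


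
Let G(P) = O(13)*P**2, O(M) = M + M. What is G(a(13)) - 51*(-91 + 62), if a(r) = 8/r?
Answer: 19355/13 ≈ 1488.8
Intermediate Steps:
O(M) = 2*M
G(P) = 26*P**2 (G(P) = (2*13)*P**2 = 26*P**2)
G(a(13)) - 51*(-91 + 62) = 26*(8/13)**2 - 51*(-91 + 62) = 26*(8*(1/13))**2 - 51*(-29) = 26*(8/13)**2 - 1*(-1479) = 26*(64/169) + 1479 = 128/13 + 1479 = 19355/13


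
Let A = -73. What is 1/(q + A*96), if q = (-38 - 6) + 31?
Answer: -1/7021 ≈ -0.00014243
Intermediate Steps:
q = -13 (q = -44 + 31 = -13)
1/(q + A*96) = 1/(-13 - 73*96) = 1/(-13 - 7008) = 1/(-7021) = -1/7021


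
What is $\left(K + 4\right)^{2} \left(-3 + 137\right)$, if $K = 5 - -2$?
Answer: $16214$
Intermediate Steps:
$K = 7$ ($K = 5 + 2 = 7$)
$\left(K + 4\right)^{2} \left(-3 + 137\right) = \left(7 + 4\right)^{2} \left(-3 + 137\right) = 11^{2} \cdot 134 = 121 \cdot 134 = 16214$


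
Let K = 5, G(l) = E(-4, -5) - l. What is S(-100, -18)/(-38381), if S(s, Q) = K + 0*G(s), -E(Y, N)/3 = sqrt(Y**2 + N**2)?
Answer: -5/38381 ≈ -0.00013027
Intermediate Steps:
E(Y, N) = -3*sqrt(N**2 + Y**2) (E(Y, N) = -3*sqrt(Y**2 + N**2) = -3*sqrt(N**2 + Y**2))
G(l) = -l - 3*sqrt(41) (G(l) = -3*sqrt((-5)**2 + (-4)**2) - l = -3*sqrt(25 + 16) - l = -3*sqrt(41) - l = -l - 3*sqrt(41))
S(s, Q) = 5 (S(s, Q) = 5 + 0*(-s - 3*sqrt(41)) = 5 + 0 = 5)
S(-100, -18)/(-38381) = 5/(-38381) = 5*(-1/38381) = -5/38381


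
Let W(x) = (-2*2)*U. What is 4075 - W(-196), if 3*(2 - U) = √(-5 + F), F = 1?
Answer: 4083 - 8*I/3 ≈ 4083.0 - 2.6667*I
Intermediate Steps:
U = 2 - 2*I/3 (U = 2 - √(-5 + 1)/3 = 2 - 2*I/3 ≈ 2.0 - 0.66667*I)
W(x) = -8 + 8*I/3 (W(x) = (-2*2)*(2 - 2*I/3) = -4*(2 - 2*I/3) = -8 + 8*I/3)
4075 - W(-196) = 4075 - (-8 + 8*I/3) = 4075 + (8 - 8*I/3) = 4083 - 8*I/3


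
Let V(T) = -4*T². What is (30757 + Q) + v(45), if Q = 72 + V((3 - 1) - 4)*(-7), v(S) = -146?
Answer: 30795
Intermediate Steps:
Q = 184 (Q = 72 - 4*((3 - 1) - 4)²*(-7) = 72 - 4*(2 - 4)²*(-7) = 72 - 4*(-2)²*(-7) = 72 - 4*4*(-7) = 72 - 16*(-7) = 72 + 112 = 184)
(30757 + Q) + v(45) = (30757 + 184) - 146 = 30941 - 146 = 30795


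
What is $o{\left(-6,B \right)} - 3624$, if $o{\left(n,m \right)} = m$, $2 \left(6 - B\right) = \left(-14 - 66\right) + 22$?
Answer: $-3589$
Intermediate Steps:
$B = 35$ ($B = 6 - \frac{\left(-14 - 66\right) + 22}{2} = 6 - \frac{-80 + 22}{2} = 6 - -29 = 6 + 29 = 35$)
$o{\left(-6,B \right)} - 3624 = 35 - 3624 = -3589$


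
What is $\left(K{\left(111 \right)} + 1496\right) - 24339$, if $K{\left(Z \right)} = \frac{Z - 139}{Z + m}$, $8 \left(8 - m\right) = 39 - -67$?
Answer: $- \frac{9662701}{423} \approx -22843.0$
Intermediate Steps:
$m = - \frac{21}{4}$ ($m = 8 - \frac{39 - -67}{8} = 8 - \frac{39 + 67}{8} = 8 - \frac{53}{4} = - \frac{21}{4} \approx -5.25$)
$K{\left(Z \right)} = \frac{-139 + Z}{- \frac{21}{4} + Z}$ ($K{\left(Z \right)} = \frac{Z - 139}{Z - \frac{21}{4}} = \frac{-139 + Z}{- \frac{21}{4} + Z}$)
$\left(K{\left(111 \right)} + 1496\right) - 24339 = \left(\frac{4 \left(-139 + 111\right)}{-21 + 4 \cdot 111} + 1496\right) - 24339 = \left(4 \frac{1}{-21 + 444} \left(-28\right) + 1496\right) - 24339 = \left(4 \cdot \frac{1}{423} \left(-28\right) + 1496\right) - 24339 = \left(- \frac{112}{423} + 1496\right) - 24339 = \frac{632696}{423} - 24339 = - \frac{9662701}{423}$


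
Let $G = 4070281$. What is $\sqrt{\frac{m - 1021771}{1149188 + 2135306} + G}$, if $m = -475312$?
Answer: $\frac{\sqrt{43909782885641315114}}{3284494} \approx 2017.5$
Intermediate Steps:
$\sqrt{\frac{m - 1021771}{1149188 + 2135306} + G} = \sqrt{\frac{-475312 - 1021771}{1149188 + 2135306} + 4070281} = \sqrt{- \frac{1497083}{3284494} + 4070281} = \sqrt{\frac{13368812025731}{3284494}} = \frac{\sqrt{43909782885641315114}}{3284494}$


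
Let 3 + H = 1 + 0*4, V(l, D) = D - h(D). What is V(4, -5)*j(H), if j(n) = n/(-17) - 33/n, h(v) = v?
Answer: 0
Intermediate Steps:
V(l, D) = 0 (V(l, D) = D - D = 0)
H = -2 (H = -3 + (1 + 0*4) = -3 + (1 + 0) = -3 + 1 = -2)
j(n) = -33/n - n/17 (j(n) = n*(-1/17) - 33/n = -n/17 - 33/n = -33/n - n/17)
V(4, -5)*j(H) = 0*(-33/(-2) - 1/17*(-2)) = 0*(-33*(-½) + 2/17) = 0*(33/2 + 2/17) = 0*(565/34) = 0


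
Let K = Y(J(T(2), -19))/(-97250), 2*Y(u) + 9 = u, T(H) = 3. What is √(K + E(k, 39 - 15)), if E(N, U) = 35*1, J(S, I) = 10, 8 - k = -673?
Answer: √13240585555/19450 ≈ 5.9161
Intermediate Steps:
k = 681 (k = 8 - 1*(-673) = 8 + 673 = 681)
Y(u) = -9/2 + u/2
E(N, U) = 35
K = -1/194500 (K = (-9/2 + (½)*10)/(-97250) = (-9/2 + 5)*(-1/97250) = (½)*(-1/97250) = -1/194500 ≈ -5.1414e-6)
√(K + E(k, 39 - 15)) = √(-1/194500 + 35) = √(6807499/194500) = √13240585555/19450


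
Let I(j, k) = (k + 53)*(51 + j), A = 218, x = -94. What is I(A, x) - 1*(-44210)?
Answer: 33181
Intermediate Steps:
I(j, k) = (51 + j)*(53 + k) (I(j, k) = (53 + k)*(51 + j) = (51 + j)*(53 + k))
I(A, x) - 1*(-44210) = (2703 + 51*(-94) + 53*218 + 218*(-94)) - 1*(-44210) = (2703 - 4794 + 11554 - 20492) + 44210 = -11029 + 44210 = 33181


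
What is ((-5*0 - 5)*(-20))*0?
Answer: 0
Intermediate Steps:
((-5*0 - 5)*(-20))*0 = ((0 - 5)*(-20))*0 = -5*(-20)*0 = 100*0 = 0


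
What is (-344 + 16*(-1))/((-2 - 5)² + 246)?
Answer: -72/59 ≈ -1.2203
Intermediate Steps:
(-344 + 16*(-1))/((-2 - 5)² + 246) = (-344 - 16)/((-7)² + 246) = -360/(49 + 246) = -360/295 = -360*1/295 = -72/59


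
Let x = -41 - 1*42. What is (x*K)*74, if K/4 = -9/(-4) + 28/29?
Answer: -2290966/29 ≈ -78999.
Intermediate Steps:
K = 373/29 (K = 4*(-9/(-4) + 28/29) = 4*(-9*(-¼) + 28*(1/29)) = 4*(9/4 + 28/29) = 4*(373/116) = 373/29 ≈ 12.862)
x = -83 (x = -41 - 42 = -83)
(x*K)*74 = -83*373/29*74 = -30959/29*74 = -2290966/29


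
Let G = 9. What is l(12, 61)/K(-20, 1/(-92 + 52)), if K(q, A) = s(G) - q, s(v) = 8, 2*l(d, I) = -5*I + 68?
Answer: -237/56 ≈ -4.2321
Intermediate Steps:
l(d, I) = 34 - 5*I/2 (l(d, I) = (-5*I + 68)/2 = (68 - 5*I)/2 = 34 - 5*I/2)
K(q, A) = 8 - q
l(12, 61)/K(-20, 1/(-92 + 52)) = (34 - 5/2*61)/(8 - 1*(-20)) = (34 - 305/2)/(8 + 20) = -237/2/28 = -237/2*1/28 = -237/56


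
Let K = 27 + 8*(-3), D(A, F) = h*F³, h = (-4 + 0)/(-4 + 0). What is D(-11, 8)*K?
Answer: 1536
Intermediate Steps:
h = 1 (h = -4/(-4) = -4*(-¼) = 1)
D(A, F) = F³ (D(A, F) = 1*F³ = F³)
K = 3 (K = 27 - 24 = 3)
D(-11, 8)*K = 8³*3 = 512*3 = 1536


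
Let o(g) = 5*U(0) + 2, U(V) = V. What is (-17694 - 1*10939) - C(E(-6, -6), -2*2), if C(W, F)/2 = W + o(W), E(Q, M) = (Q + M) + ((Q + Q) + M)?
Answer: -28577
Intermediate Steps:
E(Q, M) = 2*M + 3*Q (E(Q, M) = (M + Q) + (2*Q + M) = (M + Q) + (M + 2*Q) = 2*M + 3*Q)
o(g) = 2 (o(g) = 5*0 + 2 = 0 + 2 = 2)
C(W, F) = 4 + 2*W (C(W, F) = 2*(W + 2) = 2*(2 + W) = 4 + 2*W)
(-17694 - 1*10939) - C(E(-6, -6), -2*2) = (-17694 - 1*10939) - (4 + 2*(2*(-6) + 3*(-6))) = (-17694 - 10939) - (4 + 2*(-12 - 18)) = -28633 - (4 + 2*(-30)) = -28633 - (4 - 60) = -28633 - 1*(-56) = -28633 + 56 = -28577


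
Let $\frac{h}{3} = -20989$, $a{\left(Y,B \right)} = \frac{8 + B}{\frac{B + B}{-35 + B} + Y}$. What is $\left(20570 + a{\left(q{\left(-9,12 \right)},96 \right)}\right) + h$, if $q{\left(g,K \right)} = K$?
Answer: $- \frac{9792121}{231} \approx -42390.0$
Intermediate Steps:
$a{\left(Y,B \right)} = \frac{8 + B}{Y + \frac{2 B}{-35 + B}}$ ($a{\left(Y,B \right)} = \frac{8 + B}{\frac{2 B}{-35 + B} + Y} = \frac{8 + B}{Y + \frac{2 B}{-35 + B}}$)
$h = -62967$ ($h = 3 \left(-20989\right) = -62967$)
$\left(20570 + a{\left(q{\left(-9,12 \right)},96 \right)}\right) + h = \left(20570 + \frac{-280 + 96^{2} - 2592}{\left(-35\right) 12 + 2 \cdot 96 + 96 \cdot 12}\right) - 62967 = \left(20570 + \frac{-280 + 9216 - 2592}{-420 + 192 + 1152}\right) - 62967 = \left(20570 + \frac{1}{924} \cdot 6344\right) - 62967 = \left(20570 + \frac{1586}{231}\right) - 62967 = \frac{4753256}{231} - 62967 = - \frac{9792121}{231}$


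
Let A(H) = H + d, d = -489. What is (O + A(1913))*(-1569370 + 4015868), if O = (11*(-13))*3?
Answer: 2434265510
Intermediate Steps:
A(H) = -489 + H (A(H) = H - 489 = -489 + H)
O = -429 (O = -143*3 = -429)
(O + A(1913))*(-1569370 + 4015868) = (-429 + (-489 + 1913))*(-1569370 + 4015868) = (-429 + 1424)*2446498 = 995*2446498 = 2434265510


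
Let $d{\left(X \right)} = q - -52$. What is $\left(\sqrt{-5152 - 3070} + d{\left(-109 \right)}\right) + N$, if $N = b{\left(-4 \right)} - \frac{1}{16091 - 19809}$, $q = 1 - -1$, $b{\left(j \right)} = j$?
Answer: $\frac{185901}{3718} + i \sqrt{8222} \approx 50.0 + 90.675 i$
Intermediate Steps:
$q = 2$ ($q = 1 + 1 = 2$)
$d{\left(X \right)} = 54$ ($d{\left(X \right)} = 2 - -52 = 2 + 52 = 54$)
$N = - \frac{14871}{3718}$ ($N = -4 - \frac{1}{16091 - 19809} = -4 - \frac{1}{-3718} = -4 - - \frac{1}{3718} = -4 + \frac{1}{3718} = - \frac{14871}{3718} \approx -3.9997$)
$\left(\sqrt{-5152 - 3070} + d{\left(-109 \right)}\right) + N = \left(\sqrt{-5152 - 3070} + 54\right) - \frac{14871}{3718} = \left(\sqrt{-8222} + 54\right) - \frac{14871}{3718} = \left(i \sqrt{8222} + 54\right) - \frac{14871}{3718} = \left(54 + i \sqrt{8222}\right) - \frac{14871}{3718} = \frac{185901}{3718} + i \sqrt{8222}$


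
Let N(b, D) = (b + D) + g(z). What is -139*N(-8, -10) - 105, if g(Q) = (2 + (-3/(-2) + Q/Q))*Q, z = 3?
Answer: 1041/2 ≈ 520.50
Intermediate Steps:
g(Q) = 9*Q/2 (g(Q) = (2 + (-3*(-½) + 1))*Q = (2 + (3/2 + 1))*Q = (2 + 5/2)*Q = 9*Q/2)
N(b, D) = 27/2 + D + b (N(b, D) = (b + D) + (9/2)*3 = (D + b) + 27/2 = 27/2 + D + b)
-139*N(-8, -10) - 105 = -139*(27/2 - 10 - 8) - 105 = -139*(-9/2) - 105 = 1251/2 - 105 = 1041/2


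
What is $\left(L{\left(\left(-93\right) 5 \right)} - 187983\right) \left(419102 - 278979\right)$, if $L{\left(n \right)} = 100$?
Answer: $-26326729609$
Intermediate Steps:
$\left(L{\left(\left(-93\right) 5 \right)} - 187983\right) \left(419102 - 278979\right) = \left(100 - 187983\right) \left(419102 - 278979\right) = \left(-187883\right) 140123 = -26326729609$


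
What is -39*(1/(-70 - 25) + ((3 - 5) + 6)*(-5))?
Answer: 74139/95 ≈ 780.41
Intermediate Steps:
-39*(1/(-70 - 25) + ((3 - 5) + 6)*(-5)) = -39*(1/(-95) + (-2 + 6)*(-5)) = -39*(-1/95 + 4*(-5)) = -39*(-1/95 - 20) = -39*(-1901/95) = 74139/95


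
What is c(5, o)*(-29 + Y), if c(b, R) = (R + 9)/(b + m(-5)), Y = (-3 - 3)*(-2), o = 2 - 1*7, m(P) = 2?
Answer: -68/7 ≈ -9.7143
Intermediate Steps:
o = -5 (o = 2 - 7 = -5)
Y = 12 (Y = -6*(-2) = 12)
c(b, R) = (9 + R)/(2 + b) (c(b, R) = (R + 9)/(b + 2) = (9 + R)/(2 + b))
c(5, o)*(-29 + Y) = ((9 - 5)/(2 + 5))*(-29 + 12) = (4/7)*(-17) = -68/7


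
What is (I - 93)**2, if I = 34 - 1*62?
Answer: 14641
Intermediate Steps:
I = -28 (I = 34 - 62 = -28)
(I - 93)**2 = (-28 - 93)**2 = (-121)**2 = 14641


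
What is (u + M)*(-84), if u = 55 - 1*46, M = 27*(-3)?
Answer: 6048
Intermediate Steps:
M = -81
u = 9 (u = 55 - 46 = 9)
(u + M)*(-84) = (9 - 81)*(-84) = -72*(-84) = 6048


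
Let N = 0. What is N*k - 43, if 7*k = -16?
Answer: -43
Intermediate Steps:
k = -16/7 (k = (1/7)*(-16) = -16/7 ≈ -2.2857)
N*k - 43 = 0*(-16/7) - 43 = 0 - 43 = -43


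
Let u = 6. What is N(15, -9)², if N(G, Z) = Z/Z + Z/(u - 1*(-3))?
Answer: 0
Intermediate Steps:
N(G, Z) = 1 + Z/9 (N(G, Z) = Z/Z + Z/(6 - 1*(-3)) = 1 + Z/(6 + 3) = 1 + Z/9)
N(15, -9)² = (1 + (⅑)*(-9))² = (1 - 1)² = 0² = 0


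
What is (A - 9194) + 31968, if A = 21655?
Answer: 44429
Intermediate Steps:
(A - 9194) + 31968 = (21655 - 9194) + 31968 = 12461 + 31968 = 44429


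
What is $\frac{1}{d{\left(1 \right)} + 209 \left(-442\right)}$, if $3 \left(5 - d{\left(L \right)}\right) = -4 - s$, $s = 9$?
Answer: $- \frac{3}{277106} \approx -1.0826 \cdot 10^{-5}$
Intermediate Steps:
$d{\left(L \right)} = \frac{28}{3}$ ($d{\left(L \right)} = 5 - \frac{-4 - 9}{3} = 5 - - \frac{13}{3} = 5 + \frac{13}{3} = \frac{28}{3}$)
$\frac{1}{d{\left(1 \right)} + 209 \left(-442\right)} = \frac{1}{\frac{28}{3} + 209 \left(-442\right)} = \frac{1}{\frac{28}{3} - 92378} = \frac{1}{- \frac{277106}{3}} = - \frac{3}{277106}$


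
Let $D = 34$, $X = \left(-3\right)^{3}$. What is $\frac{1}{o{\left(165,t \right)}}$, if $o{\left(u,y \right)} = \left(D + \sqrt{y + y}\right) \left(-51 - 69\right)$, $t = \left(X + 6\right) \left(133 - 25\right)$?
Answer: $\frac{i}{240 \left(- 17 i + 9 \sqrt{14}\right)} \approx -4.9777 \cdot 10^{-5} + 9.8603 \cdot 10^{-5} i$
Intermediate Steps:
$X = -27$
$t = -2268$ ($t = \left(-27 + 6\right) \left(133 - 25\right) = \left(-21\right) 108 = -2268$)
$o{\left(u,y \right)} = -4080 - 120 \sqrt{2} \sqrt{y}$ ($o{\left(u,y \right)} = \left(34 + \sqrt{y + y}\right) \left(-51 - 69\right) = \left(34 + \sqrt{2 y}\right) \left(-120\right) = \left(34 + \sqrt{2} \sqrt{y}\right) \left(-120\right) = -4080 - 120 \sqrt{2} \sqrt{y}$)
$\frac{1}{o{\left(165,t \right)}} = \frac{1}{-4080 - 120 \sqrt{2} \sqrt{-2268}} = \frac{1}{-4080 - 120 \sqrt{2} \cdot 18 i \sqrt{7}} = \frac{1}{-4080 - 2160 i \sqrt{14}}$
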